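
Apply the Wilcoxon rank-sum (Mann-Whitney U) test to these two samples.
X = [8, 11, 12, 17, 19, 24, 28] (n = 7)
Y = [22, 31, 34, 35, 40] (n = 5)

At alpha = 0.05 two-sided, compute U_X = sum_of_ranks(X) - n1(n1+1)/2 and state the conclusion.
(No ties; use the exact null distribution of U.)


Step 1: Combine and sort all 12 observations; assign midranks.
sorted (value, group): (8,X), (11,X), (12,X), (17,X), (19,X), (22,Y), (24,X), (28,X), (31,Y), (34,Y), (35,Y), (40,Y)
ranks: 8->1, 11->2, 12->3, 17->4, 19->5, 22->6, 24->7, 28->8, 31->9, 34->10, 35->11, 40->12
Step 2: Rank sum for X: R1 = 1 + 2 + 3 + 4 + 5 + 7 + 8 = 30.
Step 3: U_X = R1 - n1(n1+1)/2 = 30 - 7*8/2 = 30 - 28 = 2.
       U_Y = n1*n2 - U_X = 35 - 2 = 33.
Step 4: No ties, so the exact null distribution of U (based on enumerating the C(12,7) = 792 equally likely rank assignments) gives the two-sided p-value.
Step 5: p-value = 0.010101; compare to alpha = 0.05. reject H0.

U_X = 2, p = 0.010101, reject H0 at alpha = 0.05.


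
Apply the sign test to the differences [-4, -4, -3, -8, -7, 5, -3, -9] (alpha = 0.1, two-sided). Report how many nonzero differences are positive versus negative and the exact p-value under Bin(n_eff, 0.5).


Step 1: Discard zero differences. Original n = 8; n_eff = number of nonzero differences = 8.
Nonzero differences (with sign): -4, -4, -3, -8, -7, +5, -3, -9
Step 2: Count signs: positive = 1, negative = 7.
Step 3: Under H0: P(positive) = 0.5, so the number of positives S ~ Bin(8, 0.5).
Step 4: Two-sided exact p-value = sum of Bin(8,0.5) probabilities at or below the observed probability = 0.070312.
Step 5: alpha = 0.1. reject H0.

n_eff = 8, pos = 1, neg = 7, p = 0.070312, reject H0.


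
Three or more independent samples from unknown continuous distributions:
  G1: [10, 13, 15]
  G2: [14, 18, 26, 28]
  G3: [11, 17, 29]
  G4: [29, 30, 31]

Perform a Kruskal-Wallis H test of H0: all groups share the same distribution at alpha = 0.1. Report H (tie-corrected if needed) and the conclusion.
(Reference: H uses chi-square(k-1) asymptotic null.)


Step 1: Combine all N = 13 observations and assign midranks.
sorted (value, group, rank): (10,G1,1), (11,G3,2), (13,G1,3), (14,G2,4), (15,G1,5), (17,G3,6), (18,G2,7), (26,G2,8), (28,G2,9), (29,G3,10.5), (29,G4,10.5), (30,G4,12), (31,G4,13)
Step 2: Sum ranks within each group.
R_1 = 9 (n_1 = 3)
R_2 = 28 (n_2 = 4)
R_3 = 18.5 (n_3 = 3)
R_4 = 35.5 (n_4 = 3)
Step 3: H = 12/(N(N+1)) * sum(R_i^2/n_i) - 3(N+1)
     = 12/(13*14) * (9^2/3 + 28^2/4 + 18.5^2/3 + 35.5^2/3) - 3*14
     = 0.065934 * 757.167 - 42
     = 7.923077.
Step 4: Ties present; correction factor C = 1 - 6/(13^3 - 13) = 0.997253. Corrected H = 7.923077 / 0.997253 = 7.944904.
Step 5: Under H0, H ~ chi^2(3); p-value = 0.047164.
Step 6: alpha = 0.1. reject H0.

H = 7.9449, df = 3, p = 0.047164, reject H0.


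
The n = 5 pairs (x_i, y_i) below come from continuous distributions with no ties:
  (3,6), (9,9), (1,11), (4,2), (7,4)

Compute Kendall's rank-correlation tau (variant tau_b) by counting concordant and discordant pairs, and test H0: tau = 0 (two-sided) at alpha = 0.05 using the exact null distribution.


Step 1: Enumerate the 10 unordered pairs (i,j) with i<j and classify each by sign(x_j-x_i) * sign(y_j-y_i).
  (1,2):dx=+6,dy=+3->C; (1,3):dx=-2,dy=+5->D; (1,4):dx=+1,dy=-4->D; (1,5):dx=+4,dy=-2->D
  (2,3):dx=-8,dy=+2->D; (2,4):dx=-5,dy=-7->C; (2,5):dx=-2,dy=-5->C; (3,4):dx=+3,dy=-9->D
  (3,5):dx=+6,dy=-7->D; (4,5):dx=+3,dy=+2->C
Step 2: C = 4, D = 6, total pairs = 10.
Step 3: tau = (C - D)/(n(n-1)/2) = (4 - 6)/10 = -0.200000.
Step 4: Exact two-sided p-value (enumerate n! = 120 permutations of y under H0): p = 0.816667.
Step 5: alpha = 0.05. fail to reject H0.

tau_b = -0.2000 (C=4, D=6), p = 0.816667, fail to reject H0.


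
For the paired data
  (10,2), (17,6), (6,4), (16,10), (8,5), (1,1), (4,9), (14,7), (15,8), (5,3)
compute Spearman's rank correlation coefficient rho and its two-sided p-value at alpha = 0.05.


Step 1: Rank x and y separately (midranks; no ties here).
rank(x): 10->6, 17->10, 6->4, 16->9, 8->5, 1->1, 4->2, 14->7, 15->8, 5->3
rank(y): 2->2, 6->6, 4->4, 10->10, 5->5, 1->1, 9->9, 7->7, 8->8, 3->3
Step 2: d_i = R_x(i) - R_y(i); compute d_i^2.
  (6-2)^2=16, (10-6)^2=16, (4-4)^2=0, (9-10)^2=1, (5-5)^2=0, (1-1)^2=0, (2-9)^2=49, (7-7)^2=0, (8-8)^2=0, (3-3)^2=0
sum(d^2) = 82.
Step 3: rho = 1 - 6*82 / (10*(10^2 - 1)) = 1 - 492/990 = 0.503030.
Step 4: Under H0, t = rho * sqrt((n-2)/(1-rho^2)) = 1.6462 ~ t(8).
Step 5: Two-sided p-value from the t-distribution with 8 df = 0.138334.
Step 6: alpha = 0.05. fail to reject H0.

rho = 0.5030, p = 0.138334, fail to reject H0 at alpha = 0.05.


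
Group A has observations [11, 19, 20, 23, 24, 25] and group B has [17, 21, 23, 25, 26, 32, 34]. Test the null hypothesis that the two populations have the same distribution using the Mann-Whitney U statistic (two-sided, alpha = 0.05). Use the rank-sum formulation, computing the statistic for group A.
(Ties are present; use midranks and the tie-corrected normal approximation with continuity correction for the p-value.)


Step 1: Combine and sort all 13 observations; assign midranks.
sorted (value, group): (11,X), (17,Y), (19,X), (20,X), (21,Y), (23,X), (23,Y), (24,X), (25,X), (25,Y), (26,Y), (32,Y), (34,Y)
ranks: 11->1, 17->2, 19->3, 20->4, 21->5, 23->6.5, 23->6.5, 24->8, 25->9.5, 25->9.5, 26->11, 32->12, 34->13
Step 2: Rank sum for X: R1 = 1 + 3 + 4 + 6.5 + 8 + 9.5 = 32.
Step 3: U_X = R1 - n1(n1+1)/2 = 32 - 6*7/2 = 32 - 21 = 11.
       U_Y = n1*n2 - U_X = 42 - 11 = 31.
Step 4: Ties are present, so use the tie-corrected normal approximation (with continuity correction) for the p-value.
Step 5: p-value = 0.173549; compare to alpha = 0.05. fail to reject H0.

U_X = 11, p = 0.173549, fail to reject H0 at alpha = 0.05.


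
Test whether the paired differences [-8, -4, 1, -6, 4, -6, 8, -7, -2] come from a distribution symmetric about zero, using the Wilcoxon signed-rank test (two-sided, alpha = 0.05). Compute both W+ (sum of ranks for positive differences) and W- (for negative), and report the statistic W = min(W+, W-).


Step 1: Drop any zero differences (none here) and take |d_i|.
|d| = [8, 4, 1, 6, 4, 6, 8, 7, 2]
Step 2: Midrank |d_i| (ties get averaged ranks).
ranks: |8|->8.5, |4|->3.5, |1|->1, |6|->5.5, |4|->3.5, |6|->5.5, |8|->8.5, |7|->7, |2|->2
Step 3: Attach original signs; sum ranks with positive sign and with negative sign.
W+ = 1 + 3.5 + 8.5 = 13
W- = 8.5 + 3.5 + 5.5 + 5.5 + 7 + 2 = 32
(Check: W+ + W- = 45 should equal n(n+1)/2 = 45.)
Step 4: Test statistic W = min(W+, W-) = 13.
Step 5: Ties in |d|, so use the tie-corrected normal approximation.
        E[W] = n(n+1)/4 = 9*10/4 = 22.5.
        Tie groups: |d|=4 (t=2), |d|=6 (t=2), |d|=8 (t=2); sum(t^3 - t) = 18.
        Var[W] = n(n+1)(2n+1)/24 - sum(t^3-t)/48 = 1710/24 - 18/48 = 70.875.
        z = (W - E[W]) / sqrt(Var[W]) = (13 - 22.5) / 8.4187 = -1.1284.
        Two-sided p = 2*Phi(z) = 0.259136.
Step 6: alpha = 0.05. fail to reject H0.

W+ = 13, W- = 32, W = min = 13, p = 0.259136, fail to reject H0.


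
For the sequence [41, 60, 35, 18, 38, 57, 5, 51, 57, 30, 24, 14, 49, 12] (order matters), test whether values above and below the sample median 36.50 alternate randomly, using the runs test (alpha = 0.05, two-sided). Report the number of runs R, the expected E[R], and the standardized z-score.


Step 1: Compute median = 36.50; label A = above, B = below.
Labels in order: AABBAABAABBBAB  (n_A = 7, n_B = 7)
Step 2: Count runs R = 8.
Step 3: Under H0 (random ordering), E[R] = 2*n_A*n_B/(n_A+n_B) + 1 = 2*7*7/14 + 1 = 8.0000.
        Var[R] = 2*n_A*n_B*(2*n_A*n_B - n_A - n_B) / ((n_A+n_B)^2 * (n_A+n_B-1)) = 8232/2548 = 3.2308.
        SD[R] = 1.7974.
Step 4: R = E[R], so z = 0 with no continuity correction.
Step 5: Two-sided p-value via normal approximation = 2*(1 - Phi(|z|)) = 1.000000.
Step 6: alpha = 0.05. fail to reject H0.

R = 8, z = 0.0000, p = 1.000000, fail to reject H0.


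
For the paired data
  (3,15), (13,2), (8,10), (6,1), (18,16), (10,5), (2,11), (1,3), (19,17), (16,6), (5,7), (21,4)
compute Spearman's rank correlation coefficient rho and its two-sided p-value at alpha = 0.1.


Step 1: Rank x and y separately (midranks; no ties here).
rank(x): 3->3, 13->8, 8->6, 6->5, 18->10, 10->7, 2->2, 1->1, 19->11, 16->9, 5->4, 21->12
rank(y): 15->10, 2->2, 10->8, 1->1, 16->11, 5->5, 11->9, 3->3, 17->12, 6->6, 7->7, 4->4
Step 2: d_i = R_x(i) - R_y(i); compute d_i^2.
  (3-10)^2=49, (8-2)^2=36, (6-8)^2=4, (5-1)^2=16, (10-11)^2=1, (7-5)^2=4, (2-9)^2=49, (1-3)^2=4, (11-12)^2=1, (9-6)^2=9, (4-7)^2=9, (12-4)^2=64
sum(d^2) = 246.
Step 3: rho = 1 - 6*246 / (12*(12^2 - 1)) = 1 - 1476/1716 = 0.139860.
Step 4: Under H0, t = rho * sqrt((n-2)/(1-rho^2)) = 0.4467 ~ t(10).
Step 5: Two-sided p-value from the t-distribution with 10 df = 0.664633.
Step 6: alpha = 0.1. fail to reject H0.

rho = 0.1399, p = 0.664633, fail to reject H0 at alpha = 0.1.


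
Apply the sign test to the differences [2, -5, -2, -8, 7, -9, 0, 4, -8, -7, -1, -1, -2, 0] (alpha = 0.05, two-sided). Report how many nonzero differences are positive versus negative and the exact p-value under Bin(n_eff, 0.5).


Step 1: Discard zero differences. Original n = 14; n_eff = number of nonzero differences = 12.
Nonzero differences (with sign): +2, -5, -2, -8, +7, -9, +4, -8, -7, -1, -1, -2
Step 2: Count signs: positive = 3, negative = 9.
Step 3: Under H0: P(positive) = 0.5, so the number of positives S ~ Bin(12, 0.5).
Step 4: Two-sided exact p-value = sum of Bin(12,0.5) probabilities at or below the observed probability = 0.145996.
Step 5: alpha = 0.05. fail to reject H0.

n_eff = 12, pos = 3, neg = 9, p = 0.145996, fail to reject H0.


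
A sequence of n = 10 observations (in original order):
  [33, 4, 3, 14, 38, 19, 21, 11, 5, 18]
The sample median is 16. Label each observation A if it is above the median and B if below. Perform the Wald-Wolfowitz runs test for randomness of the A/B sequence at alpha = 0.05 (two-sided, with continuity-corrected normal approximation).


Step 1: Compute median = 16; label A = above, B = below.
Labels in order: ABBBAAABBA  (n_A = 5, n_B = 5)
Step 2: Count runs R = 5.
Step 3: Under H0 (random ordering), E[R] = 2*n_A*n_B/(n_A+n_B) + 1 = 2*5*5/10 + 1 = 6.0000.
        Var[R] = 2*n_A*n_B*(2*n_A*n_B - n_A - n_B) / ((n_A+n_B)^2 * (n_A+n_B-1)) = 2000/900 = 2.2222.
        SD[R] = 1.4907.
Step 4: Continuity-corrected z = (R + 0.5 - E[R]) / SD[R] = (5 + 0.5 - 6.0000) / 1.4907 = -0.3354.
Step 5: Two-sided p-value via normal approximation = 2*(1 - Phi(|z|)) = 0.737316.
Step 6: alpha = 0.05. fail to reject H0.

R = 5, z = -0.3354, p = 0.737316, fail to reject H0.


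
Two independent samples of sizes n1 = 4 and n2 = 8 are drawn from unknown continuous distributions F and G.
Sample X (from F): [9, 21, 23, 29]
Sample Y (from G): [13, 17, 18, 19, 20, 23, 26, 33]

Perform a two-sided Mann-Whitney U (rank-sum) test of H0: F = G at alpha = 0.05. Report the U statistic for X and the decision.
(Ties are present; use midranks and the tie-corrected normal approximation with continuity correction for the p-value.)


Step 1: Combine and sort all 12 observations; assign midranks.
sorted (value, group): (9,X), (13,Y), (17,Y), (18,Y), (19,Y), (20,Y), (21,X), (23,X), (23,Y), (26,Y), (29,X), (33,Y)
ranks: 9->1, 13->2, 17->3, 18->4, 19->5, 20->6, 21->7, 23->8.5, 23->8.5, 26->10, 29->11, 33->12
Step 2: Rank sum for X: R1 = 1 + 7 + 8.5 + 11 = 27.5.
Step 3: U_X = R1 - n1(n1+1)/2 = 27.5 - 4*5/2 = 27.5 - 10 = 17.5.
       U_Y = n1*n2 - U_X = 32 - 17.5 = 14.5.
Step 4: Ties are present, so use the tie-corrected normal approximation (with continuity correction) for the p-value.
Step 5: p-value = 0.864901; compare to alpha = 0.05. fail to reject H0.

U_X = 17.5, p = 0.864901, fail to reject H0 at alpha = 0.05.


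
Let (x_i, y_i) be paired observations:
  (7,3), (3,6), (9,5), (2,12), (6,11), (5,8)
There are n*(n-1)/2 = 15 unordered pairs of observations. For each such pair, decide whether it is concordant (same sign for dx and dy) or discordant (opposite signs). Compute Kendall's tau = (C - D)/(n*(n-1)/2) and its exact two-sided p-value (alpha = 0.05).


Step 1: Enumerate the 15 unordered pairs (i,j) with i<j and classify each by sign(x_j-x_i) * sign(y_j-y_i).
  (1,2):dx=-4,dy=+3->D; (1,3):dx=+2,dy=+2->C; (1,4):dx=-5,dy=+9->D; (1,5):dx=-1,dy=+8->D
  (1,6):dx=-2,dy=+5->D; (2,3):dx=+6,dy=-1->D; (2,4):dx=-1,dy=+6->D; (2,5):dx=+3,dy=+5->C
  (2,6):dx=+2,dy=+2->C; (3,4):dx=-7,dy=+7->D; (3,5):dx=-3,dy=+6->D; (3,6):dx=-4,dy=+3->D
  (4,5):dx=+4,dy=-1->D; (4,6):dx=+3,dy=-4->D; (5,6):dx=-1,dy=-3->C
Step 2: C = 4, D = 11, total pairs = 15.
Step 3: tau = (C - D)/(n(n-1)/2) = (4 - 11)/15 = -0.466667.
Step 4: Exact two-sided p-value (enumerate n! = 720 permutations of y under H0): p = 0.272222.
Step 5: alpha = 0.05. fail to reject H0.

tau_b = -0.4667 (C=4, D=11), p = 0.272222, fail to reject H0.


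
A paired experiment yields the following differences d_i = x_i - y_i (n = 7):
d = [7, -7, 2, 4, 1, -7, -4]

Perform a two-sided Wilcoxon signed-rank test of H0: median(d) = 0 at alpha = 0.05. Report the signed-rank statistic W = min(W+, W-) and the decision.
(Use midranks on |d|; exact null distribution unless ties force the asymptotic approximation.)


Step 1: Drop any zero differences (none here) and take |d_i|.
|d| = [7, 7, 2, 4, 1, 7, 4]
Step 2: Midrank |d_i| (ties get averaged ranks).
ranks: |7|->6, |7|->6, |2|->2, |4|->3.5, |1|->1, |7|->6, |4|->3.5
Step 3: Attach original signs; sum ranks with positive sign and with negative sign.
W+ = 6 + 2 + 3.5 + 1 = 12.5
W- = 6 + 6 + 3.5 = 15.5
(Check: W+ + W- = 28 should equal n(n+1)/2 = 28.)
Step 4: Test statistic W = min(W+, W-) = 12.5.
Step 5: Ties in |d|, so use the tie-corrected normal approximation.
        E[W] = n(n+1)/4 = 7*8/4 = 14.
        Tie groups: |d|=4 (t=2), |d|=7 (t=3); sum(t^3 - t) = 30.
        Var[W] = n(n+1)(2n+1)/24 - sum(t^3-t)/48 = 840/24 - 30/48 = 34.375.
        z = (W - E[W]) / sqrt(Var[W]) = (12.5 - 14) / 5.8630 = -0.2558.
        Two-sided p = 2*Phi(z) = 0.798074.
Step 6: alpha = 0.05. fail to reject H0.

W+ = 12.5, W- = 15.5, W = min = 12.5, p = 0.798074, fail to reject H0.


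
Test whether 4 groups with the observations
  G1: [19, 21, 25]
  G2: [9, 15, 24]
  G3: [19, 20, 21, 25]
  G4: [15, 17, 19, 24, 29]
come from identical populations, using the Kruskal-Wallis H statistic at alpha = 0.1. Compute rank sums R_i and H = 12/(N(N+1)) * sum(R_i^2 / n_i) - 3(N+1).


Step 1: Combine all N = 15 observations and assign midranks.
sorted (value, group, rank): (9,G2,1), (15,G2,2.5), (15,G4,2.5), (17,G4,4), (19,G1,6), (19,G3,6), (19,G4,6), (20,G3,8), (21,G1,9.5), (21,G3,9.5), (24,G2,11.5), (24,G4,11.5), (25,G1,13.5), (25,G3,13.5), (29,G4,15)
Step 2: Sum ranks within each group.
R_1 = 29 (n_1 = 3)
R_2 = 15 (n_2 = 3)
R_3 = 37 (n_3 = 4)
R_4 = 39 (n_4 = 5)
Step 3: H = 12/(N(N+1)) * sum(R_i^2/n_i) - 3(N+1)
     = 12/(15*16) * (29^2/3 + 15^2/3 + 37^2/4 + 39^2/5) - 3*16
     = 0.050000 * 1001.78 - 48
     = 2.089167.
Step 4: Ties present; correction factor C = 1 - 48/(15^3 - 15) = 0.985714. Corrected H = 2.089167 / 0.985714 = 2.119444.
Step 5: Under H0, H ~ chi^2(3); p-value = 0.547989.
Step 6: alpha = 0.1. fail to reject H0.

H = 2.1194, df = 3, p = 0.547989, fail to reject H0.


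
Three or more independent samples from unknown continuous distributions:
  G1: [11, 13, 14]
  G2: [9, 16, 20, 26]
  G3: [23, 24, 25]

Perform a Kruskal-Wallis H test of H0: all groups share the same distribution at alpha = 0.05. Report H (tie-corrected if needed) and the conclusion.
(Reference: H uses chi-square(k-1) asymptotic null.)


Step 1: Combine all N = 10 observations and assign midranks.
sorted (value, group, rank): (9,G2,1), (11,G1,2), (13,G1,3), (14,G1,4), (16,G2,5), (20,G2,6), (23,G3,7), (24,G3,8), (25,G3,9), (26,G2,10)
Step 2: Sum ranks within each group.
R_1 = 9 (n_1 = 3)
R_2 = 22 (n_2 = 4)
R_3 = 24 (n_3 = 3)
Step 3: H = 12/(N(N+1)) * sum(R_i^2/n_i) - 3(N+1)
     = 12/(10*11) * (9^2/3 + 22^2/4 + 24^2/3) - 3*11
     = 0.109091 * 340 - 33
     = 4.090909.
Step 4: No ties, so H is used without correction.
Step 5: Under H0, H ~ chi^2(2); p-value = 0.129321.
Step 6: alpha = 0.05. fail to reject H0.

H = 4.0909, df = 2, p = 0.129321, fail to reject H0.


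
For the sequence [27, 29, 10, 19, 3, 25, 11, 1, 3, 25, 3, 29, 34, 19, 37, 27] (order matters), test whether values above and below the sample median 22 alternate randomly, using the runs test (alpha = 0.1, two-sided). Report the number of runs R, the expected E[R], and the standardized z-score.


Step 1: Compute median = 22; label A = above, B = below.
Labels in order: AABBBABBBABAABAA  (n_A = 8, n_B = 8)
Step 2: Count runs R = 9.
Step 3: Under H0 (random ordering), E[R] = 2*n_A*n_B/(n_A+n_B) + 1 = 2*8*8/16 + 1 = 9.0000.
        Var[R] = 2*n_A*n_B*(2*n_A*n_B - n_A - n_B) / ((n_A+n_B)^2 * (n_A+n_B-1)) = 14336/3840 = 3.7333.
        SD[R] = 1.9322.
Step 4: R = E[R], so z = 0 with no continuity correction.
Step 5: Two-sided p-value via normal approximation = 2*(1 - Phi(|z|)) = 1.000000.
Step 6: alpha = 0.1. fail to reject H0.

R = 9, z = 0.0000, p = 1.000000, fail to reject H0.


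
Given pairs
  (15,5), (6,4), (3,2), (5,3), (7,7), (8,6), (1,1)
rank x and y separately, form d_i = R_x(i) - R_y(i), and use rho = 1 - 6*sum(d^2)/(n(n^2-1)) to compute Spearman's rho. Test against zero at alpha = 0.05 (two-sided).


Step 1: Rank x and y separately (midranks; no ties here).
rank(x): 15->7, 6->4, 3->2, 5->3, 7->5, 8->6, 1->1
rank(y): 5->5, 4->4, 2->2, 3->3, 7->7, 6->6, 1->1
Step 2: d_i = R_x(i) - R_y(i); compute d_i^2.
  (7-5)^2=4, (4-4)^2=0, (2-2)^2=0, (3-3)^2=0, (5-7)^2=4, (6-6)^2=0, (1-1)^2=0
sum(d^2) = 8.
Step 3: rho = 1 - 6*8 / (7*(7^2 - 1)) = 1 - 48/336 = 0.857143.
Step 4: Under H0, t = rho * sqrt((n-2)/(1-rho^2)) = 3.7210 ~ t(5).
Step 5: Two-sided p-value from the t-distribution with 5 df = 0.013697.
Step 6: alpha = 0.05. reject H0.

rho = 0.8571, p = 0.013697, reject H0 at alpha = 0.05.


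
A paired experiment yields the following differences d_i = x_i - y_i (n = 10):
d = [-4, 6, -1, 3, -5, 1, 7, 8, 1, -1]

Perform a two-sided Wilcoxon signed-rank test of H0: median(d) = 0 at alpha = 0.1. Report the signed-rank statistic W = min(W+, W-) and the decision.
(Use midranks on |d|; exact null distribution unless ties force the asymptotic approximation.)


Step 1: Drop any zero differences (none here) and take |d_i|.
|d| = [4, 6, 1, 3, 5, 1, 7, 8, 1, 1]
Step 2: Midrank |d_i| (ties get averaged ranks).
ranks: |4|->6, |6|->8, |1|->2.5, |3|->5, |5|->7, |1|->2.5, |7|->9, |8|->10, |1|->2.5, |1|->2.5
Step 3: Attach original signs; sum ranks with positive sign and with negative sign.
W+ = 8 + 5 + 2.5 + 9 + 10 + 2.5 = 37
W- = 6 + 2.5 + 7 + 2.5 = 18
(Check: W+ + W- = 55 should equal n(n+1)/2 = 55.)
Step 4: Test statistic W = min(W+, W-) = 18.
Step 5: Ties in |d|, so use the tie-corrected normal approximation.
        E[W] = n(n+1)/4 = 10*11/4 = 27.5.
        Tie groups: |d|=1 (t=4); sum(t^3 - t) = 60.
        Var[W] = n(n+1)(2n+1)/24 - sum(t^3-t)/48 = 2310/24 - 60/48 = 95.
        z = (W - E[W]) / sqrt(Var[W]) = (18 - 27.5) / 9.7468 = -0.9747.
        Two-sided p = 2*Phi(z) = 0.329719.
Step 6: alpha = 0.1. fail to reject H0.

W+ = 37, W- = 18, W = min = 18, p = 0.329719, fail to reject H0.


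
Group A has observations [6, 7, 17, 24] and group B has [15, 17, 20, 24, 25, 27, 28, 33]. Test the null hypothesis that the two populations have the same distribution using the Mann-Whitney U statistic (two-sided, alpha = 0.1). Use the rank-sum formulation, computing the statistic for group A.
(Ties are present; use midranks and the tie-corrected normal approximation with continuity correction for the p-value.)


Step 1: Combine and sort all 12 observations; assign midranks.
sorted (value, group): (6,X), (7,X), (15,Y), (17,X), (17,Y), (20,Y), (24,X), (24,Y), (25,Y), (27,Y), (28,Y), (33,Y)
ranks: 6->1, 7->2, 15->3, 17->4.5, 17->4.5, 20->6, 24->7.5, 24->7.5, 25->9, 27->10, 28->11, 33->12
Step 2: Rank sum for X: R1 = 1 + 2 + 4.5 + 7.5 = 15.
Step 3: U_X = R1 - n1(n1+1)/2 = 15 - 4*5/2 = 15 - 10 = 5.
       U_Y = n1*n2 - U_X = 32 - 5 = 27.
Step 4: Ties are present, so use the tie-corrected normal approximation (with continuity correction) for the p-value.
Step 5: p-value = 0.073517; compare to alpha = 0.1. reject H0.

U_X = 5, p = 0.073517, reject H0 at alpha = 0.1.


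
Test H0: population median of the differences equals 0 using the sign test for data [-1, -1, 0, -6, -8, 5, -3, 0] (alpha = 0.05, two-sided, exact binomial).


Step 1: Discard zero differences. Original n = 8; n_eff = number of nonzero differences = 6.
Nonzero differences (with sign): -1, -1, -6, -8, +5, -3
Step 2: Count signs: positive = 1, negative = 5.
Step 3: Under H0: P(positive) = 0.5, so the number of positives S ~ Bin(6, 0.5).
Step 4: Two-sided exact p-value = sum of Bin(6,0.5) probabilities at or below the observed probability = 0.218750.
Step 5: alpha = 0.05. fail to reject H0.

n_eff = 6, pos = 1, neg = 5, p = 0.218750, fail to reject H0.


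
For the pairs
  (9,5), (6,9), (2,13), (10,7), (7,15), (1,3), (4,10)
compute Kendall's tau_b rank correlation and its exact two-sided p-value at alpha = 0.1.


Step 1: Enumerate the 21 unordered pairs (i,j) with i<j and classify each by sign(x_j-x_i) * sign(y_j-y_i).
  (1,2):dx=-3,dy=+4->D; (1,3):dx=-7,dy=+8->D; (1,4):dx=+1,dy=+2->C; (1,5):dx=-2,dy=+10->D
  (1,6):dx=-8,dy=-2->C; (1,7):dx=-5,dy=+5->D; (2,3):dx=-4,dy=+4->D; (2,4):dx=+4,dy=-2->D
  (2,5):dx=+1,dy=+6->C; (2,6):dx=-5,dy=-6->C; (2,7):dx=-2,dy=+1->D; (3,4):dx=+8,dy=-6->D
  (3,5):dx=+5,dy=+2->C; (3,6):dx=-1,dy=-10->C; (3,7):dx=+2,dy=-3->D; (4,5):dx=-3,dy=+8->D
  (4,6):dx=-9,dy=-4->C; (4,7):dx=-6,dy=+3->D; (5,6):dx=-6,dy=-12->C; (5,7):dx=-3,dy=-5->C
  (6,7):dx=+3,dy=+7->C
Step 2: C = 10, D = 11, total pairs = 21.
Step 3: tau = (C - D)/(n(n-1)/2) = (10 - 11)/21 = -0.047619.
Step 4: Exact two-sided p-value (enumerate n! = 5040 permutations of y under H0): p = 1.000000.
Step 5: alpha = 0.1. fail to reject H0.

tau_b = -0.0476 (C=10, D=11), p = 1.000000, fail to reject H0.


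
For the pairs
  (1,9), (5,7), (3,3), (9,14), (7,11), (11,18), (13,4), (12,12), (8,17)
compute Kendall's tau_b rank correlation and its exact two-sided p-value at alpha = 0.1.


Step 1: Enumerate the 36 unordered pairs (i,j) with i<j and classify each by sign(x_j-x_i) * sign(y_j-y_i).
  (1,2):dx=+4,dy=-2->D; (1,3):dx=+2,dy=-6->D; (1,4):dx=+8,dy=+5->C; (1,5):dx=+6,dy=+2->C
  (1,6):dx=+10,dy=+9->C; (1,7):dx=+12,dy=-5->D; (1,8):dx=+11,dy=+3->C; (1,9):dx=+7,dy=+8->C
  (2,3):dx=-2,dy=-4->C; (2,4):dx=+4,dy=+7->C; (2,5):dx=+2,dy=+4->C; (2,6):dx=+6,dy=+11->C
  (2,7):dx=+8,dy=-3->D; (2,8):dx=+7,dy=+5->C; (2,9):dx=+3,dy=+10->C; (3,4):dx=+6,dy=+11->C
  (3,5):dx=+4,dy=+8->C; (3,6):dx=+8,dy=+15->C; (3,7):dx=+10,dy=+1->C; (3,8):dx=+9,dy=+9->C
  (3,9):dx=+5,dy=+14->C; (4,5):dx=-2,dy=-3->C; (4,6):dx=+2,dy=+4->C; (4,7):dx=+4,dy=-10->D
  (4,8):dx=+3,dy=-2->D; (4,9):dx=-1,dy=+3->D; (5,6):dx=+4,dy=+7->C; (5,7):dx=+6,dy=-7->D
  (5,8):dx=+5,dy=+1->C; (5,9):dx=+1,dy=+6->C; (6,7):dx=+2,dy=-14->D; (6,8):dx=+1,dy=-6->D
  (6,9):dx=-3,dy=-1->C; (7,8):dx=-1,dy=+8->D; (7,9):dx=-5,dy=+13->D; (8,9):dx=-4,dy=+5->D
Step 2: C = 23, D = 13, total pairs = 36.
Step 3: tau = (C - D)/(n(n-1)/2) = (23 - 13)/36 = 0.277778.
Step 4: Exact two-sided p-value (enumerate n! = 362880 permutations of y under H0): p = 0.358488.
Step 5: alpha = 0.1. fail to reject H0.

tau_b = 0.2778 (C=23, D=13), p = 0.358488, fail to reject H0.


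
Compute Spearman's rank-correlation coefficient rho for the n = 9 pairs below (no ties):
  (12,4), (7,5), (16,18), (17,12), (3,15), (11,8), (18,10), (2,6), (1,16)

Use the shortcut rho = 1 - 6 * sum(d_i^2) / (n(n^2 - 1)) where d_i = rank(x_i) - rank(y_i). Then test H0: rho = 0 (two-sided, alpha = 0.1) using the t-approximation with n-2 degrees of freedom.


Step 1: Rank x and y separately (midranks; no ties here).
rank(x): 12->6, 7->4, 16->7, 17->8, 3->3, 11->5, 18->9, 2->2, 1->1
rank(y): 4->1, 5->2, 18->9, 12->6, 15->7, 8->4, 10->5, 6->3, 16->8
Step 2: d_i = R_x(i) - R_y(i); compute d_i^2.
  (6-1)^2=25, (4-2)^2=4, (7-9)^2=4, (8-6)^2=4, (3-7)^2=16, (5-4)^2=1, (9-5)^2=16, (2-3)^2=1, (1-8)^2=49
sum(d^2) = 120.
Step 3: rho = 1 - 6*120 / (9*(9^2 - 1)) = 1 - 720/720 = 0.000000.
Step 4: Under H0, t = rho * sqrt((n-2)/(1-rho^2)) = 0.0000 ~ t(7).
Step 5: Two-sided p-value from the t-distribution with 7 df = 1.000000.
Step 6: alpha = 0.1. fail to reject H0.

rho = 0.0000, p = 1.000000, fail to reject H0 at alpha = 0.1.


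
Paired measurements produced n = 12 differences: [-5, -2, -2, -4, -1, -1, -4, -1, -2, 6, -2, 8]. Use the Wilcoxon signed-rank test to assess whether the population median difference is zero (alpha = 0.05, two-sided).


Step 1: Drop any zero differences (none here) and take |d_i|.
|d| = [5, 2, 2, 4, 1, 1, 4, 1, 2, 6, 2, 8]
Step 2: Midrank |d_i| (ties get averaged ranks).
ranks: |5|->10, |2|->5.5, |2|->5.5, |4|->8.5, |1|->2, |1|->2, |4|->8.5, |1|->2, |2|->5.5, |6|->11, |2|->5.5, |8|->12
Step 3: Attach original signs; sum ranks with positive sign and with negative sign.
W+ = 11 + 12 = 23
W- = 10 + 5.5 + 5.5 + 8.5 + 2 + 2 + 8.5 + 2 + 5.5 + 5.5 = 55
(Check: W+ + W- = 78 should equal n(n+1)/2 = 78.)
Step 4: Test statistic W = min(W+, W-) = 23.
Step 5: Ties in |d|, so use the tie-corrected normal approximation.
        E[W] = n(n+1)/4 = 12*13/4 = 39.
        Tie groups: |d|=1 (t=3), |d|=2 (t=4), |d|=4 (t=2); sum(t^3 - t) = 90.
        Var[W] = n(n+1)(2n+1)/24 - sum(t^3-t)/48 = 3900/24 - 90/48 = 160.625.
        z = (W - E[W]) / sqrt(Var[W]) = (23 - 39) / 12.6738 = -1.2624.
        Two-sided p = 2*Phi(z) = 0.206788.
Step 6: alpha = 0.05. fail to reject H0.

W+ = 23, W- = 55, W = min = 23, p = 0.206788, fail to reject H0.


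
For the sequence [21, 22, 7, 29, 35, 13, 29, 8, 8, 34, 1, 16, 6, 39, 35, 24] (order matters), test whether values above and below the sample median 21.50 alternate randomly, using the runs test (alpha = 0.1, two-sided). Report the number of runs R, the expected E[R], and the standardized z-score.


Step 1: Compute median = 21.50; label A = above, B = below.
Labels in order: BABAABABBABBBAAA  (n_A = 8, n_B = 8)
Step 2: Count runs R = 10.
Step 3: Under H0 (random ordering), E[R] = 2*n_A*n_B/(n_A+n_B) + 1 = 2*8*8/16 + 1 = 9.0000.
        Var[R] = 2*n_A*n_B*(2*n_A*n_B - n_A - n_B) / ((n_A+n_B)^2 * (n_A+n_B-1)) = 14336/3840 = 3.7333.
        SD[R] = 1.9322.
Step 4: Continuity-corrected z = (R - 0.5 - E[R]) / SD[R] = (10 - 0.5 - 9.0000) / 1.9322 = 0.2588.
Step 5: Two-sided p-value via normal approximation = 2*(1 - Phi(|z|)) = 0.795809.
Step 6: alpha = 0.1. fail to reject H0.

R = 10, z = 0.2588, p = 0.795809, fail to reject H0.


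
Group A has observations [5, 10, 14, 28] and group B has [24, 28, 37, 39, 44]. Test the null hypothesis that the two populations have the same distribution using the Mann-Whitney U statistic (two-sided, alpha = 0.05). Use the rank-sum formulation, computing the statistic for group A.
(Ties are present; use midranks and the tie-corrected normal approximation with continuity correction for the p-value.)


Step 1: Combine and sort all 9 observations; assign midranks.
sorted (value, group): (5,X), (10,X), (14,X), (24,Y), (28,X), (28,Y), (37,Y), (39,Y), (44,Y)
ranks: 5->1, 10->2, 14->3, 24->4, 28->5.5, 28->5.5, 37->7, 39->8, 44->9
Step 2: Rank sum for X: R1 = 1 + 2 + 3 + 5.5 = 11.5.
Step 3: U_X = R1 - n1(n1+1)/2 = 11.5 - 4*5/2 = 11.5 - 10 = 1.5.
       U_Y = n1*n2 - U_X = 20 - 1.5 = 18.5.
Step 4: Ties are present, so use the tie-corrected normal approximation (with continuity correction) for the p-value.
Step 5: p-value = 0.049090; compare to alpha = 0.05. reject H0.

U_X = 1.5, p = 0.049090, reject H0 at alpha = 0.05.


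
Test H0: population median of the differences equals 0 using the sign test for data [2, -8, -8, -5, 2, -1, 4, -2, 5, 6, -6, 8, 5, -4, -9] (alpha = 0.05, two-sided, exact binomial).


Step 1: Discard zero differences. Original n = 15; n_eff = number of nonzero differences = 15.
Nonzero differences (with sign): +2, -8, -8, -5, +2, -1, +4, -2, +5, +6, -6, +8, +5, -4, -9
Step 2: Count signs: positive = 7, negative = 8.
Step 3: Under H0: P(positive) = 0.5, so the number of positives S ~ Bin(15, 0.5).
Step 4: Two-sided exact p-value = sum of Bin(15,0.5) probabilities at or below the observed probability = 1.000000.
Step 5: alpha = 0.05. fail to reject H0.

n_eff = 15, pos = 7, neg = 8, p = 1.000000, fail to reject H0.


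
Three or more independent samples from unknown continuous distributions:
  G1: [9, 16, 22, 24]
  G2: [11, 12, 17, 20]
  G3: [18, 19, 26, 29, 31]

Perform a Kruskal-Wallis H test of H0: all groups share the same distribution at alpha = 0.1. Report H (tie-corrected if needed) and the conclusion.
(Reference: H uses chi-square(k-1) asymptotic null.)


Step 1: Combine all N = 13 observations and assign midranks.
sorted (value, group, rank): (9,G1,1), (11,G2,2), (12,G2,3), (16,G1,4), (17,G2,5), (18,G3,6), (19,G3,7), (20,G2,8), (22,G1,9), (24,G1,10), (26,G3,11), (29,G3,12), (31,G3,13)
Step 2: Sum ranks within each group.
R_1 = 24 (n_1 = 4)
R_2 = 18 (n_2 = 4)
R_3 = 49 (n_3 = 5)
Step 3: H = 12/(N(N+1)) * sum(R_i^2/n_i) - 3(N+1)
     = 12/(13*14) * (24^2/4 + 18^2/4 + 49^2/5) - 3*14
     = 0.065934 * 705.2 - 42
     = 4.496703.
Step 4: No ties, so H is used without correction.
Step 5: Under H0, H ~ chi^2(2); p-value = 0.105573.
Step 6: alpha = 0.1. fail to reject H0.

H = 4.4967, df = 2, p = 0.105573, fail to reject H0.


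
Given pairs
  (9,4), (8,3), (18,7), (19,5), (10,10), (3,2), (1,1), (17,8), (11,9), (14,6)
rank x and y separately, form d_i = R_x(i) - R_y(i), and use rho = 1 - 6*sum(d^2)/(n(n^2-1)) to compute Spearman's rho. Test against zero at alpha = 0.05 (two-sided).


Step 1: Rank x and y separately (midranks; no ties here).
rank(x): 9->4, 8->3, 18->9, 19->10, 10->5, 3->2, 1->1, 17->8, 11->6, 14->7
rank(y): 4->4, 3->3, 7->7, 5->5, 10->10, 2->2, 1->1, 8->8, 9->9, 6->6
Step 2: d_i = R_x(i) - R_y(i); compute d_i^2.
  (4-4)^2=0, (3-3)^2=0, (9-7)^2=4, (10-5)^2=25, (5-10)^2=25, (2-2)^2=0, (1-1)^2=0, (8-8)^2=0, (6-9)^2=9, (7-6)^2=1
sum(d^2) = 64.
Step 3: rho = 1 - 6*64 / (10*(10^2 - 1)) = 1 - 384/990 = 0.612121.
Step 4: Under H0, t = rho * sqrt((n-2)/(1-rho^2)) = 2.1895 ~ t(8).
Step 5: Two-sided p-value from the t-distribution with 8 df = 0.059972.
Step 6: alpha = 0.05. fail to reject H0.

rho = 0.6121, p = 0.059972, fail to reject H0 at alpha = 0.05.


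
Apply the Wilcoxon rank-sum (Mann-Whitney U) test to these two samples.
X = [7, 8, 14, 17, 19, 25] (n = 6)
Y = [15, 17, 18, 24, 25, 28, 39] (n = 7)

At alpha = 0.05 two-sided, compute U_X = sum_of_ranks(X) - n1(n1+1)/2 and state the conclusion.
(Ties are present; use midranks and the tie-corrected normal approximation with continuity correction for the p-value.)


Step 1: Combine and sort all 13 observations; assign midranks.
sorted (value, group): (7,X), (8,X), (14,X), (15,Y), (17,X), (17,Y), (18,Y), (19,X), (24,Y), (25,X), (25,Y), (28,Y), (39,Y)
ranks: 7->1, 8->2, 14->3, 15->4, 17->5.5, 17->5.5, 18->7, 19->8, 24->9, 25->10.5, 25->10.5, 28->12, 39->13
Step 2: Rank sum for X: R1 = 1 + 2 + 3 + 5.5 + 8 + 10.5 = 30.
Step 3: U_X = R1 - n1(n1+1)/2 = 30 - 6*7/2 = 30 - 21 = 9.
       U_Y = n1*n2 - U_X = 42 - 9 = 33.
Step 4: Ties are present, so use the tie-corrected normal approximation (with continuity correction) for the p-value.
Step 5: p-value = 0.099478; compare to alpha = 0.05. fail to reject H0.

U_X = 9, p = 0.099478, fail to reject H0 at alpha = 0.05.


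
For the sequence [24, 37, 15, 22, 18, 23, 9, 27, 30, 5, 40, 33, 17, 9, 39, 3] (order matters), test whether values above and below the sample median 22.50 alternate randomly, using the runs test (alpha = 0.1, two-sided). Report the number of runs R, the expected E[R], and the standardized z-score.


Step 1: Compute median = 22.50; label A = above, B = below.
Labels in order: AABBBABAABAABBAB  (n_A = 8, n_B = 8)
Step 2: Count runs R = 10.
Step 3: Under H0 (random ordering), E[R] = 2*n_A*n_B/(n_A+n_B) + 1 = 2*8*8/16 + 1 = 9.0000.
        Var[R] = 2*n_A*n_B*(2*n_A*n_B - n_A - n_B) / ((n_A+n_B)^2 * (n_A+n_B-1)) = 14336/3840 = 3.7333.
        SD[R] = 1.9322.
Step 4: Continuity-corrected z = (R - 0.5 - E[R]) / SD[R] = (10 - 0.5 - 9.0000) / 1.9322 = 0.2588.
Step 5: Two-sided p-value via normal approximation = 2*(1 - Phi(|z|)) = 0.795809.
Step 6: alpha = 0.1. fail to reject H0.

R = 10, z = 0.2588, p = 0.795809, fail to reject H0.


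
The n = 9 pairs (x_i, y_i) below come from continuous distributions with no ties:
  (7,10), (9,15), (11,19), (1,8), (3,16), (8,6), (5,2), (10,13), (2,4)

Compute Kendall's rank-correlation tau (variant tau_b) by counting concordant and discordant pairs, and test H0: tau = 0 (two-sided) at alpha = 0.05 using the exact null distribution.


Step 1: Enumerate the 36 unordered pairs (i,j) with i<j and classify each by sign(x_j-x_i) * sign(y_j-y_i).
  (1,2):dx=+2,dy=+5->C; (1,3):dx=+4,dy=+9->C; (1,4):dx=-6,dy=-2->C; (1,5):dx=-4,dy=+6->D
  (1,6):dx=+1,dy=-4->D; (1,7):dx=-2,dy=-8->C; (1,8):dx=+3,dy=+3->C; (1,9):dx=-5,dy=-6->C
  (2,3):dx=+2,dy=+4->C; (2,4):dx=-8,dy=-7->C; (2,5):dx=-6,dy=+1->D; (2,6):dx=-1,dy=-9->C
  (2,7):dx=-4,dy=-13->C; (2,8):dx=+1,dy=-2->D; (2,9):dx=-7,dy=-11->C; (3,4):dx=-10,dy=-11->C
  (3,5):dx=-8,dy=-3->C; (3,6):dx=-3,dy=-13->C; (3,7):dx=-6,dy=-17->C; (3,8):dx=-1,dy=-6->C
  (3,9):dx=-9,dy=-15->C; (4,5):dx=+2,dy=+8->C; (4,6):dx=+7,dy=-2->D; (4,7):dx=+4,dy=-6->D
  (4,8):dx=+9,dy=+5->C; (4,9):dx=+1,dy=-4->D; (5,6):dx=+5,dy=-10->D; (5,7):dx=+2,dy=-14->D
  (5,8):dx=+7,dy=-3->D; (5,9):dx=-1,dy=-12->C; (6,7):dx=-3,dy=-4->C; (6,8):dx=+2,dy=+7->C
  (6,9):dx=-6,dy=-2->C; (7,8):dx=+5,dy=+11->C; (7,9):dx=-3,dy=+2->D; (8,9):dx=-8,dy=-9->C
Step 2: C = 25, D = 11, total pairs = 36.
Step 3: tau = (C - D)/(n(n-1)/2) = (25 - 11)/36 = 0.388889.
Step 4: Exact two-sided p-value (enumerate n! = 362880 permutations of y under H0): p = 0.180181.
Step 5: alpha = 0.05. fail to reject H0.

tau_b = 0.3889 (C=25, D=11), p = 0.180181, fail to reject H0.


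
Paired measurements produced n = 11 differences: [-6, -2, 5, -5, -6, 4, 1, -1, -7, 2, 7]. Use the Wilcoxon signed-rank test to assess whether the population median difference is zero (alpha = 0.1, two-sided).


Step 1: Drop any zero differences (none here) and take |d_i|.
|d| = [6, 2, 5, 5, 6, 4, 1, 1, 7, 2, 7]
Step 2: Midrank |d_i| (ties get averaged ranks).
ranks: |6|->8.5, |2|->3.5, |5|->6.5, |5|->6.5, |6|->8.5, |4|->5, |1|->1.5, |1|->1.5, |7|->10.5, |2|->3.5, |7|->10.5
Step 3: Attach original signs; sum ranks with positive sign and with negative sign.
W+ = 6.5 + 5 + 1.5 + 3.5 + 10.5 = 27
W- = 8.5 + 3.5 + 6.5 + 8.5 + 1.5 + 10.5 = 39
(Check: W+ + W- = 66 should equal n(n+1)/2 = 66.)
Step 4: Test statistic W = min(W+, W-) = 27.
Step 5: Ties in |d|, so use the tie-corrected normal approximation.
        E[W] = n(n+1)/4 = 11*12/4 = 33.
        Tie groups: |d|=1 (t=2), |d|=2 (t=2), |d|=5 (t=2), |d|=6 (t=2), |d|=7 (t=2); sum(t^3 - t) = 30.
        Var[W] = n(n+1)(2n+1)/24 - sum(t^3-t)/48 = 3036/24 - 30/48 = 125.875.
        z = (W - E[W]) / sqrt(Var[W]) = (27 - 33) / 11.2194 = -0.5348.
        Two-sided p = 2*Phi(z) = 0.592797.
Step 6: alpha = 0.1. fail to reject H0.

W+ = 27, W- = 39, W = min = 27, p = 0.592797, fail to reject H0.


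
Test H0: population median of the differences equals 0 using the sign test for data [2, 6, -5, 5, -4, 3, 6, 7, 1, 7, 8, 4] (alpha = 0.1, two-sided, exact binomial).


Step 1: Discard zero differences. Original n = 12; n_eff = number of nonzero differences = 12.
Nonzero differences (with sign): +2, +6, -5, +5, -4, +3, +6, +7, +1, +7, +8, +4
Step 2: Count signs: positive = 10, negative = 2.
Step 3: Under H0: P(positive) = 0.5, so the number of positives S ~ Bin(12, 0.5).
Step 4: Two-sided exact p-value = sum of Bin(12,0.5) probabilities at or below the observed probability = 0.038574.
Step 5: alpha = 0.1. reject H0.

n_eff = 12, pos = 10, neg = 2, p = 0.038574, reject H0.


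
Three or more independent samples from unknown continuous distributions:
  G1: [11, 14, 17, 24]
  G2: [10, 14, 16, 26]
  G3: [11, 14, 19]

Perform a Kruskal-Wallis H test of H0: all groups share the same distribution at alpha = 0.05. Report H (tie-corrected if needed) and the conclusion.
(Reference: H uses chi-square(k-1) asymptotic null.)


Step 1: Combine all N = 11 observations and assign midranks.
sorted (value, group, rank): (10,G2,1), (11,G1,2.5), (11,G3,2.5), (14,G1,5), (14,G2,5), (14,G3,5), (16,G2,7), (17,G1,8), (19,G3,9), (24,G1,10), (26,G2,11)
Step 2: Sum ranks within each group.
R_1 = 25.5 (n_1 = 4)
R_2 = 24 (n_2 = 4)
R_3 = 16.5 (n_3 = 3)
Step 3: H = 12/(N(N+1)) * sum(R_i^2/n_i) - 3(N+1)
     = 12/(11*12) * (25.5^2/4 + 24^2/4 + 16.5^2/3) - 3*12
     = 0.090909 * 397.312 - 36
     = 0.119318.
Step 4: Ties present; correction factor C = 1 - 30/(11^3 - 11) = 0.977273. Corrected H = 0.119318 / 0.977273 = 0.122093.
Step 5: Under H0, H ~ chi^2(2); p-value = 0.940779.
Step 6: alpha = 0.05. fail to reject H0.

H = 0.1221, df = 2, p = 0.940779, fail to reject H0.


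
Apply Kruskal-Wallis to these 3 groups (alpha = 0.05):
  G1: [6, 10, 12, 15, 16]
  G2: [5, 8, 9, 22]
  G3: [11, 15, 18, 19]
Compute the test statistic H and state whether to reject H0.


Step 1: Combine all N = 13 observations and assign midranks.
sorted (value, group, rank): (5,G2,1), (6,G1,2), (8,G2,3), (9,G2,4), (10,G1,5), (11,G3,6), (12,G1,7), (15,G1,8.5), (15,G3,8.5), (16,G1,10), (18,G3,11), (19,G3,12), (22,G2,13)
Step 2: Sum ranks within each group.
R_1 = 32.5 (n_1 = 5)
R_2 = 21 (n_2 = 4)
R_3 = 37.5 (n_3 = 4)
Step 3: H = 12/(N(N+1)) * sum(R_i^2/n_i) - 3(N+1)
     = 12/(13*14) * (32.5^2/5 + 21^2/4 + 37.5^2/4) - 3*14
     = 0.065934 * 673.062 - 42
     = 2.377747.
Step 4: Ties present; correction factor C = 1 - 6/(13^3 - 13) = 0.997253. Corrected H = 2.377747 / 0.997253 = 2.384298.
Step 5: Under H0, H ~ chi^2(2); p-value = 0.303568.
Step 6: alpha = 0.05. fail to reject H0.

H = 2.3843, df = 2, p = 0.303568, fail to reject H0.


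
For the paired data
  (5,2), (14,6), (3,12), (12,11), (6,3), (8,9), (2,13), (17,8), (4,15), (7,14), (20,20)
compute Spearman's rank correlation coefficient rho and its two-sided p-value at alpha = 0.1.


Step 1: Rank x and y separately (midranks; no ties here).
rank(x): 5->4, 14->9, 3->2, 12->8, 6->5, 8->7, 2->1, 17->10, 4->3, 7->6, 20->11
rank(y): 2->1, 6->3, 12->7, 11->6, 3->2, 9->5, 13->8, 8->4, 15->10, 14->9, 20->11
Step 2: d_i = R_x(i) - R_y(i); compute d_i^2.
  (4-1)^2=9, (9-3)^2=36, (2-7)^2=25, (8-6)^2=4, (5-2)^2=9, (7-5)^2=4, (1-8)^2=49, (10-4)^2=36, (3-10)^2=49, (6-9)^2=9, (11-11)^2=0
sum(d^2) = 230.
Step 3: rho = 1 - 6*230 / (11*(11^2 - 1)) = 1 - 1380/1320 = -0.045455.
Step 4: Under H0, t = rho * sqrt((n-2)/(1-rho^2)) = -0.1365 ~ t(9).
Step 5: Two-sided p-value from the t-distribution with 9 df = 0.894427.
Step 6: alpha = 0.1. fail to reject H0.

rho = -0.0455, p = 0.894427, fail to reject H0 at alpha = 0.1.


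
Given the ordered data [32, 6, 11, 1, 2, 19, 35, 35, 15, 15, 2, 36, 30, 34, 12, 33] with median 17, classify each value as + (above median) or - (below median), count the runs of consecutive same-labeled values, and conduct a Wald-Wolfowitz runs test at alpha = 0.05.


Step 1: Compute median = 17; label A = above, B = below.
Labels in order: ABBBBAAABBBAAABA  (n_A = 8, n_B = 8)
Step 2: Count runs R = 7.
Step 3: Under H0 (random ordering), E[R] = 2*n_A*n_B/(n_A+n_B) + 1 = 2*8*8/16 + 1 = 9.0000.
        Var[R] = 2*n_A*n_B*(2*n_A*n_B - n_A - n_B) / ((n_A+n_B)^2 * (n_A+n_B-1)) = 14336/3840 = 3.7333.
        SD[R] = 1.9322.
Step 4: Continuity-corrected z = (R + 0.5 - E[R]) / SD[R] = (7 + 0.5 - 9.0000) / 1.9322 = -0.7763.
Step 5: Two-sided p-value via normal approximation = 2*(1 - Phi(|z|)) = 0.437558.
Step 6: alpha = 0.05. fail to reject H0.

R = 7, z = -0.7763, p = 0.437558, fail to reject H0.


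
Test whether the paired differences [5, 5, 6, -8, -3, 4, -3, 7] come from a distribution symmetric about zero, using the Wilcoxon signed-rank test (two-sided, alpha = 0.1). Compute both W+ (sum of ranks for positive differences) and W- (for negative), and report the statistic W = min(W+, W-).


Step 1: Drop any zero differences (none here) and take |d_i|.
|d| = [5, 5, 6, 8, 3, 4, 3, 7]
Step 2: Midrank |d_i| (ties get averaged ranks).
ranks: |5|->4.5, |5|->4.5, |6|->6, |8|->8, |3|->1.5, |4|->3, |3|->1.5, |7|->7
Step 3: Attach original signs; sum ranks with positive sign and with negative sign.
W+ = 4.5 + 4.5 + 6 + 3 + 7 = 25
W- = 8 + 1.5 + 1.5 = 11
(Check: W+ + W- = 36 should equal n(n+1)/2 = 36.)
Step 4: Test statistic W = min(W+, W-) = 11.
Step 5: Ties in |d|, so use the tie-corrected normal approximation.
        E[W] = n(n+1)/4 = 8*9/4 = 18.
        Tie groups: |d|=3 (t=2), |d|=5 (t=2); sum(t^3 - t) = 12.
        Var[W] = n(n+1)(2n+1)/24 - sum(t^3-t)/48 = 1224/24 - 12/48 = 50.75.
        z = (W - E[W]) / sqrt(Var[W]) = (11 - 18) / 7.1239 = -0.9826.
        Two-sided p = 2*Phi(z) = 0.325801.
Step 6: alpha = 0.1. fail to reject H0.

W+ = 25, W- = 11, W = min = 11, p = 0.325801, fail to reject H0.
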